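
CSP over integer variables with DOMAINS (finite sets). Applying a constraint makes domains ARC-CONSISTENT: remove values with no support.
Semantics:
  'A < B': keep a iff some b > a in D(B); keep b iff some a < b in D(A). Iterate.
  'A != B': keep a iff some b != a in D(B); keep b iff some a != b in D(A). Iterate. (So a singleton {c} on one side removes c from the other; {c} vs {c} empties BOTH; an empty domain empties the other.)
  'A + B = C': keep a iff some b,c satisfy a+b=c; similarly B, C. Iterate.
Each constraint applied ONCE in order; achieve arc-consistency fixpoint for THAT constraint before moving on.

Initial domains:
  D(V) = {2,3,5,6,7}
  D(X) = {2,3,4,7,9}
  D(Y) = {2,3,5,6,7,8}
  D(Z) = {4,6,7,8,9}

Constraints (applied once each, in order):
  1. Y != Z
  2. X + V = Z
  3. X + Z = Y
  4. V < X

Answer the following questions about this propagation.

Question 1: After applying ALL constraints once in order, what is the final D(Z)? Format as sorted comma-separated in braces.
Answer: {4,6}

Derivation:
Constraint 1 (Y != Z) on D(Y)={2,3,5,6,7,8} D(Z)={4,6,7,8,9}: no change
Constraint 2 (X + V = Z) on D(X)={2,3,4,7,9} D(V)={2,3,5,6,7} D(Z)={4,6,7,8,9}: X {2,3,4,7,9}->{2,3,4,7}
Constraint 3 (X + Z = Y) on D(X)={2,3,4,7} D(Z)={4,6,7,8,9} D(Y)={2,3,5,6,7,8}: X {2,3,4,7}->{2,3,4}; Z {4,6,7,8,9}->{4,6}; Y {2,3,5,6,7,8}->{6,7,8}
Constraint 4 (V < X) on D(V)={2,3,5,6,7} D(X)={2,3,4}: V {2,3,5,6,7}->{2,3}; X {2,3,4}->{3,4}
So after all 4 constraints: D(Z) = {4,6}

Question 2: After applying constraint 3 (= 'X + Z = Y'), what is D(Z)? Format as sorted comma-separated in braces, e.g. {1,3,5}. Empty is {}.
Constraint 1 (Y != Z) on D(Y)={2,3,5,6,7,8} D(Z)={4,6,7,8,9}: no change
Constraint 2 (X + V = Z) on D(X)={2,3,4,7,9} D(V)={2,3,5,6,7} D(Z)={4,6,7,8,9}: X {2,3,4,7,9}->{2,3,4,7}
Constraint 3 (X + Z = Y) on D(X)={2,3,4,7} D(Z)={4,6,7,8,9} D(Y)={2,3,5,6,7,8}: X {2,3,4,7}->{2,3,4}; Z {4,6,7,8,9}->{4,6}; Y {2,3,5,6,7,8}->{6,7,8}
So after constraint 3: D(Z) = {4,6}

Answer: {4,6}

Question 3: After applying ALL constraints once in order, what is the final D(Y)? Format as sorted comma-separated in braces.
Answer: {6,7,8}

Derivation:
Constraint 1 (Y != Z) on D(Y)={2,3,5,6,7,8} D(Z)={4,6,7,8,9}: no change
Constraint 2 (X + V = Z) on D(X)={2,3,4,7,9} D(V)={2,3,5,6,7} D(Z)={4,6,7,8,9}: X {2,3,4,7,9}->{2,3,4,7}
Constraint 3 (X + Z = Y) on D(X)={2,3,4,7} D(Z)={4,6,7,8,9} D(Y)={2,3,5,6,7,8}: X {2,3,4,7}->{2,3,4}; Z {4,6,7,8,9}->{4,6}; Y {2,3,5,6,7,8}->{6,7,8}
Constraint 4 (V < X) on D(V)={2,3,5,6,7} D(X)={2,3,4}: V {2,3,5,6,7}->{2,3}; X {2,3,4}->{3,4}
So after all 4 constraints: D(Y) = {6,7,8}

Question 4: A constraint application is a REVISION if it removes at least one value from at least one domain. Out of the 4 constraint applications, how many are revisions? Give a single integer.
Constraint 1 (Y != Z) on D(Y)={2,3,5,6,7,8} D(Z)={4,6,7,8,9}: no change => not a revision
Constraint 2 (X + V = Z) on D(X)={2,3,4,7,9} D(V)={2,3,5,6,7} D(Z)={4,6,7,8,9}: X {2,3,4,7,9}->{2,3,4,7} => REVISION
Constraint 3 (X + Z = Y) on D(X)={2,3,4,7} D(Z)={4,6,7,8,9} D(Y)={2,3,5,6,7,8}: X {2,3,4,7}->{2,3,4}; Z {4,6,7,8,9}->{4,6}; Y {2,3,5,6,7,8}->{6,7,8} => REVISION
Constraint 4 (V < X) on D(V)={2,3,5,6,7} D(X)={2,3,4}: V {2,3,5,6,7}->{2,3}; X {2,3,4}->{3,4} => REVISION
Total revisions = 3

Answer: 3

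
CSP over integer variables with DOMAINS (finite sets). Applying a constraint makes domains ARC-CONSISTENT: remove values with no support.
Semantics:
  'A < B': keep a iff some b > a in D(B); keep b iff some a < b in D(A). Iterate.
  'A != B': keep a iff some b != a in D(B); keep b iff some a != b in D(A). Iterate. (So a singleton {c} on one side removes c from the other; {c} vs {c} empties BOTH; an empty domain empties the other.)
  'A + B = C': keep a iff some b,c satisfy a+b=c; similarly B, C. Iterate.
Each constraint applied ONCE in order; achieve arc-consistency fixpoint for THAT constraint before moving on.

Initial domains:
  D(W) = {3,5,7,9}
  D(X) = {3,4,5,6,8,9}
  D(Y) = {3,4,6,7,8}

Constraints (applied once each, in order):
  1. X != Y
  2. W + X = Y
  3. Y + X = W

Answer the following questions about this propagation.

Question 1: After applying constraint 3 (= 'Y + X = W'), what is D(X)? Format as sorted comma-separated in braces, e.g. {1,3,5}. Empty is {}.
Constraint 1 (X != Y) on D(X)={3,4,5,6,8,9} D(Y)={3,4,6,7,8}: no change
Constraint 2 (W + X = Y) on D(W)={3,5,7,9} D(X)={3,4,5,6,8,9} D(Y)={3,4,6,7,8}: W {3,5,7,9}->{3,5}; X {3,4,5,6,8,9}->{3,4,5}; Y {3,4,6,7,8}->{6,7,8}
Constraint 3 (Y + X = W) on D(Y)={6,7,8} D(X)={3,4,5} D(W)={3,5}: Y {6,7,8}->{}; X {3,4,5}->{}; W {3,5}->{}
So after constraint 3: D(X) = {}

Answer: {}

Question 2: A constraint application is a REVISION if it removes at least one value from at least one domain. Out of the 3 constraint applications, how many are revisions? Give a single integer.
Constraint 1 (X != Y) on D(X)={3,4,5,6,8,9} D(Y)={3,4,6,7,8}: no change => not a revision
Constraint 2 (W + X = Y) on D(W)={3,5,7,9} D(X)={3,4,5,6,8,9} D(Y)={3,4,6,7,8}: W {3,5,7,9}->{3,5}; X {3,4,5,6,8,9}->{3,4,5}; Y {3,4,6,7,8}->{6,7,8} => REVISION
Constraint 3 (Y + X = W) on D(Y)={6,7,8} D(X)={3,4,5} D(W)={3,5}: Y {6,7,8}->{}; X {3,4,5}->{}; W {3,5}->{} => REVISION
Total revisions = 2

Answer: 2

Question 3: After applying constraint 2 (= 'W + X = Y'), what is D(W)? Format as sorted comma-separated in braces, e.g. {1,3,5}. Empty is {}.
Answer: {3,5}

Derivation:
Constraint 1 (X != Y) on D(X)={3,4,5,6,8,9} D(Y)={3,4,6,7,8}: no change
Constraint 2 (W + X = Y) on D(W)={3,5,7,9} D(X)={3,4,5,6,8,9} D(Y)={3,4,6,7,8}: W {3,5,7,9}->{3,5}; X {3,4,5,6,8,9}->{3,4,5}; Y {3,4,6,7,8}->{6,7,8}
So after constraint 2: D(W) = {3,5}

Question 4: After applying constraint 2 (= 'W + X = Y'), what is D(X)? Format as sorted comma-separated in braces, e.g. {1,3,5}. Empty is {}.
Answer: {3,4,5}

Derivation:
Constraint 1 (X != Y) on D(X)={3,4,5,6,8,9} D(Y)={3,4,6,7,8}: no change
Constraint 2 (W + X = Y) on D(W)={3,5,7,9} D(X)={3,4,5,6,8,9} D(Y)={3,4,6,7,8}: W {3,5,7,9}->{3,5}; X {3,4,5,6,8,9}->{3,4,5}; Y {3,4,6,7,8}->{6,7,8}
So after constraint 2: D(X) = {3,4,5}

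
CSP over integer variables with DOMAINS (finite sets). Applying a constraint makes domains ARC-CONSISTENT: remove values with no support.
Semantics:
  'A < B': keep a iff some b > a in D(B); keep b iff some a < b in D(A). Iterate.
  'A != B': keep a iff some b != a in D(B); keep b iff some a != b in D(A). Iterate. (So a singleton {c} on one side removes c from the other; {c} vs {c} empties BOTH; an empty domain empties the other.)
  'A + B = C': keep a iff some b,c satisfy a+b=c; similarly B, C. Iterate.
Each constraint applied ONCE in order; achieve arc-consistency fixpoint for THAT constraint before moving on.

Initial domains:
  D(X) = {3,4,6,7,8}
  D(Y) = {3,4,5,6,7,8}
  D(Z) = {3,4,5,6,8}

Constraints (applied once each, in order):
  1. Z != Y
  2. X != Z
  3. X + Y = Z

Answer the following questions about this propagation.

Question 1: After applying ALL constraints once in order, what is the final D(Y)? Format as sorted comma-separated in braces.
Answer: {3,4,5}

Derivation:
Constraint 1 (Z != Y) on D(Z)={3,4,5,6,8} D(Y)={3,4,5,6,7,8}: no change
Constraint 2 (X != Z) on D(X)={3,4,6,7,8} D(Z)={3,4,5,6,8}: no change
Constraint 3 (X + Y = Z) on D(X)={3,4,6,7,8} D(Y)={3,4,5,6,7,8} D(Z)={3,4,5,6,8}: X {3,4,6,7,8}->{3,4}; Y {3,4,5,6,7,8}->{3,4,5}; Z {3,4,5,6,8}->{6,8}
So after all 3 constraints: D(Y) = {3,4,5}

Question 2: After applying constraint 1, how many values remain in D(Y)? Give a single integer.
Answer: 6

Derivation:
Constraint 1 (Z != Y) on D(Z)={3,4,5,6,8} D(Y)={3,4,5,6,7,8}: no change
So after constraint 1: D(Y)={3,4,5,6,7,8}, size = 6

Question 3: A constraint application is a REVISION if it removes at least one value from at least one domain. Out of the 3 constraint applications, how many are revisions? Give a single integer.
Answer: 1

Derivation:
Constraint 1 (Z != Y) on D(Z)={3,4,5,6,8} D(Y)={3,4,5,6,7,8}: no change => not a revision
Constraint 2 (X != Z) on D(X)={3,4,6,7,8} D(Z)={3,4,5,6,8}: no change => not a revision
Constraint 3 (X + Y = Z) on D(X)={3,4,6,7,8} D(Y)={3,4,5,6,7,8} D(Z)={3,4,5,6,8}: X {3,4,6,7,8}->{3,4}; Y {3,4,5,6,7,8}->{3,4,5}; Z {3,4,5,6,8}->{6,8} => REVISION
Total revisions = 1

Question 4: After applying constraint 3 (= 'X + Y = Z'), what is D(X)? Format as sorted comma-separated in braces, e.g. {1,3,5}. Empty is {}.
Constraint 1 (Z != Y) on D(Z)={3,4,5,6,8} D(Y)={3,4,5,6,7,8}: no change
Constraint 2 (X != Z) on D(X)={3,4,6,7,8} D(Z)={3,4,5,6,8}: no change
Constraint 3 (X + Y = Z) on D(X)={3,4,6,7,8} D(Y)={3,4,5,6,7,8} D(Z)={3,4,5,6,8}: X {3,4,6,7,8}->{3,4}; Y {3,4,5,6,7,8}->{3,4,5}; Z {3,4,5,6,8}->{6,8}
So after constraint 3: D(X) = {3,4}

Answer: {3,4}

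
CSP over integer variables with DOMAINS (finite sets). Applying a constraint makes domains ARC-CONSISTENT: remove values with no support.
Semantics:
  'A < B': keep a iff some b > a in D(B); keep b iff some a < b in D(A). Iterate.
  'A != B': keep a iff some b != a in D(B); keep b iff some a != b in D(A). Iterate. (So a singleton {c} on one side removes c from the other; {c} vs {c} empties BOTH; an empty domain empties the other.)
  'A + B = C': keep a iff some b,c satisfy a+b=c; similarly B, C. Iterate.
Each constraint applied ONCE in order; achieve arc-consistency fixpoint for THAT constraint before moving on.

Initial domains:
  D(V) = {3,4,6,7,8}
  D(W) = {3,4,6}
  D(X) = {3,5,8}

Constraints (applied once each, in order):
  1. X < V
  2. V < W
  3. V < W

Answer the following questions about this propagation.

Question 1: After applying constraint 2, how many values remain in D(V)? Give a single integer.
Answer: 1

Derivation:
Constraint 1 (X < V) on D(X)={3,5,8} D(V)={3,4,6,7,8}: X {3,5,8}->{3,5}; V {3,4,6,7,8}->{4,6,7,8}
Constraint 2 (V < W) on D(V)={4,6,7,8} D(W)={3,4,6}: V {4,6,7,8}->{4}; W {3,4,6}->{6}
So after constraint 2: D(V)={4}, size = 1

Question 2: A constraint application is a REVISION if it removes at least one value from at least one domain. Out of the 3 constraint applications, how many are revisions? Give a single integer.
Constraint 1 (X < V) on D(X)={3,5,8} D(V)={3,4,6,7,8}: X {3,5,8}->{3,5}; V {3,4,6,7,8}->{4,6,7,8} => REVISION
Constraint 2 (V < W) on D(V)={4,6,7,8} D(W)={3,4,6}: V {4,6,7,8}->{4}; W {3,4,6}->{6} => REVISION
Constraint 3 (V < W) on D(V)={4} D(W)={6}: no change => not a revision
Total revisions = 2

Answer: 2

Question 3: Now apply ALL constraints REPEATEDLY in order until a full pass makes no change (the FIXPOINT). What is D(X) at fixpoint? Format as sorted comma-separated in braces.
pass 0 (initial): D(X)={3,5,8}
pass 1: V {3,4,6,7,8}->{4}; W {3,4,6}->{6}; X {3,5,8}->{3,5}
pass 2: X {3,5}->{3}
pass 3: no change
Fixpoint after 3 passes: D(X) = {3}

Answer: {3}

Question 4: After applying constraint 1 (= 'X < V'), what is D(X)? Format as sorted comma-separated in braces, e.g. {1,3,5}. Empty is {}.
Answer: {3,5}

Derivation:
Constraint 1 (X < V) on D(X)={3,5,8} D(V)={3,4,6,7,8}: X {3,5,8}->{3,5}; V {3,4,6,7,8}->{4,6,7,8}
So after constraint 1: D(X) = {3,5}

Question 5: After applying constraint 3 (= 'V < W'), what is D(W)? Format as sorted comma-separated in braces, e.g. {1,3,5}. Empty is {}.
Constraint 1 (X < V) on D(X)={3,5,8} D(V)={3,4,6,7,8}: X {3,5,8}->{3,5}; V {3,4,6,7,8}->{4,6,7,8}
Constraint 2 (V < W) on D(V)={4,6,7,8} D(W)={3,4,6}: V {4,6,7,8}->{4}; W {3,4,6}->{6}
Constraint 3 (V < W) on D(V)={4} D(W)={6}: no change
So after constraint 3: D(W) = {6}

Answer: {6}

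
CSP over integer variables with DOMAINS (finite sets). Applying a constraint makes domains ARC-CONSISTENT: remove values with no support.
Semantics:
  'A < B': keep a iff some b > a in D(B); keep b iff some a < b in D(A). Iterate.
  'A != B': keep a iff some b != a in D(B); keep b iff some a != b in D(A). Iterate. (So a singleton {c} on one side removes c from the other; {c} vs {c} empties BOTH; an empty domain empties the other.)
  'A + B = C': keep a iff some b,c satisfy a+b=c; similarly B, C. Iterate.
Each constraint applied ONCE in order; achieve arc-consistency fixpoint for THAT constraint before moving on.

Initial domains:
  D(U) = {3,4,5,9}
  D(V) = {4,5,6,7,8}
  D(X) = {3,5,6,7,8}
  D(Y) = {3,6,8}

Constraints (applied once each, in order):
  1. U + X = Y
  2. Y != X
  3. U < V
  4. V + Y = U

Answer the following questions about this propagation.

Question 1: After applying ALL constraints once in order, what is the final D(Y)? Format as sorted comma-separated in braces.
Constraint 1 (U + X = Y) on D(U)={3,4,5,9} D(X)={3,5,6,7,8} D(Y)={3,6,8}: U {3,4,5,9}->{3,5}; X {3,5,6,7,8}->{3,5}; Y {3,6,8}->{6,8}
Constraint 2 (Y != X) on D(Y)={6,8} D(X)={3,5}: no change
Constraint 3 (U < V) on D(U)={3,5} D(V)={4,5,6,7,8}: no change
Constraint 4 (V + Y = U) on D(V)={4,5,6,7,8} D(Y)={6,8} D(U)={3,5}: V {4,5,6,7,8}->{}; Y {6,8}->{}; U {3,5}->{}
So after all 4 constraints: D(Y) = {}

Answer: {}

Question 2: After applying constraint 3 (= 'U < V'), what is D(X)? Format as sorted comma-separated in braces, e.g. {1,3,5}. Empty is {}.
Constraint 1 (U + X = Y) on D(U)={3,4,5,9} D(X)={3,5,6,7,8} D(Y)={3,6,8}: U {3,4,5,9}->{3,5}; X {3,5,6,7,8}->{3,5}; Y {3,6,8}->{6,8}
Constraint 2 (Y != X) on D(Y)={6,8} D(X)={3,5}: no change
Constraint 3 (U < V) on D(U)={3,5} D(V)={4,5,6,7,8}: no change
So after constraint 3: D(X) = {3,5}

Answer: {3,5}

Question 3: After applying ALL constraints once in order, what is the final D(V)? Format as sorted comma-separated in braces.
Answer: {}

Derivation:
Constraint 1 (U + X = Y) on D(U)={3,4,5,9} D(X)={3,5,6,7,8} D(Y)={3,6,8}: U {3,4,5,9}->{3,5}; X {3,5,6,7,8}->{3,5}; Y {3,6,8}->{6,8}
Constraint 2 (Y != X) on D(Y)={6,8} D(X)={3,5}: no change
Constraint 3 (U < V) on D(U)={3,5} D(V)={4,5,6,7,8}: no change
Constraint 4 (V + Y = U) on D(V)={4,5,6,7,8} D(Y)={6,8} D(U)={3,5}: V {4,5,6,7,8}->{}; Y {6,8}->{}; U {3,5}->{}
So after all 4 constraints: D(V) = {}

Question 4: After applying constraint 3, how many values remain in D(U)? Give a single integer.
Constraint 1 (U + X = Y) on D(U)={3,4,5,9} D(X)={3,5,6,7,8} D(Y)={3,6,8}: U {3,4,5,9}->{3,5}; X {3,5,6,7,8}->{3,5}; Y {3,6,8}->{6,8}
Constraint 2 (Y != X) on D(Y)={6,8} D(X)={3,5}: no change
Constraint 3 (U < V) on D(U)={3,5} D(V)={4,5,6,7,8}: no change
So after constraint 3: D(U)={3,5}, size = 2

Answer: 2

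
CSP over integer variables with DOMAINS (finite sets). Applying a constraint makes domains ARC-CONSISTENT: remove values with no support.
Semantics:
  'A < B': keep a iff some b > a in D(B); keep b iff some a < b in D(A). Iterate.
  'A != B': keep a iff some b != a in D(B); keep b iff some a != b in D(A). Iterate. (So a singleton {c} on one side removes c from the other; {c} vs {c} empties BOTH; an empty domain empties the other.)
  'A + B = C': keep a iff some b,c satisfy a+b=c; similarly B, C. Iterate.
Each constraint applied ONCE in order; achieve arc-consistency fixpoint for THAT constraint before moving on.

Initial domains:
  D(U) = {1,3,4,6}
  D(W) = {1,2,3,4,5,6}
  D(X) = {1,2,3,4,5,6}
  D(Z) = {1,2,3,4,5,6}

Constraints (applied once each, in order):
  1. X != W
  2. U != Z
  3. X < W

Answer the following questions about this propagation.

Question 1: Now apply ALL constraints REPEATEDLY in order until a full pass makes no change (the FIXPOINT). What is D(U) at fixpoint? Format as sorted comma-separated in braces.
Answer: {1,3,4,6}

Derivation:
pass 0 (initial): D(U)={1,3,4,6}
pass 1: W {1,2,3,4,5,6}->{2,3,4,5,6}; X {1,2,3,4,5,6}->{1,2,3,4,5}
pass 2: no change
Fixpoint after 2 passes: D(U) = {1,3,4,6}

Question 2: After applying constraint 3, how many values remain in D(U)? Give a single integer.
Answer: 4

Derivation:
Constraint 1 (X != W) on D(X)={1,2,3,4,5,6} D(W)={1,2,3,4,5,6}: no change
Constraint 2 (U != Z) on D(U)={1,3,4,6} D(Z)={1,2,3,4,5,6}: no change
Constraint 3 (X < W) on D(X)={1,2,3,4,5,6} D(W)={1,2,3,4,5,6}: X {1,2,3,4,5,6}->{1,2,3,4,5}; W {1,2,3,4,5,6}->{2,3,4,5,6}
So after constraint 3: D(U)={1,3,4,6}, size = 4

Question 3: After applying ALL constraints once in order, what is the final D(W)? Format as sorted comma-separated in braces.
Constraint 1 (X != W) on D(X)={1,2,3,4,5,6} D(W)={1,2,3,4,5,6}: no change
Constraint 2 (U != Z) on D(U)={1,3,4,6} D(Z)={1,2,3,4,5,6}: no change
Constraint 3 (X < W) on D(X)={1,2,3,4,5,6} D(W)={1,2,3,4,5,6}: X {1,2,3,4,5,6}->{1,2,3,4,5}; W {1,2,3,4,5,6}->{2,3,4,5,6}
So after all 3 constraints: D(W) = {2,3,4,5,6}

Answer: {2,3,4,5,6}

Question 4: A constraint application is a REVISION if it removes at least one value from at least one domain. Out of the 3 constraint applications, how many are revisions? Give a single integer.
Constraint 1 (X != W) on D(X)={1,2,3,4,5,6} D(W)={1,2,3,4,5,6}: no change => not a revision
Constraint 2 (U != Z) on D(U)={1,3,4,6} D(Z)={1,2,3,4,5,6}: no change => not a revision
Constraint 3 (X < W) on D(X)={1,2,3,4,5,6} D(W)={1,2,3,4,5,6}: X {1,2,3,4,5,6}->{1,2,3,4,5}; W {1,2,3,4,5,6}->{2,3,4,5,6} => REVISION
Total revisions = 1

Answer: 1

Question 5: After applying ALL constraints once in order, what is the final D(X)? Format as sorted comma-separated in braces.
Answer: {1,2,3,4,5}

Derivation:
Constraint 1 (X != W) on D(X)={1,2,3,4,5,6} D(W)={1,2,3,4,5,6}: no change
Constraint 2 (U != Z) on D(U)={1,3,4,6} D(Z)={1,2,3,4,5,6}: no change
Constraint 3 (X < W) on D(X)={1,2,3,4,5,6} D(W)={1,2,3,4,5,6}: X {1,2,3,4,5,6}->{1,2,3,4,5}; W {1,2,3,4,5,6}->{2,3,4,5,6}
So after all 3 constraints: D(X) = {1,2,3,4,5}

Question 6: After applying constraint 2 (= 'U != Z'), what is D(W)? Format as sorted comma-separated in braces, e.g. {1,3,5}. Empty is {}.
Answer: {1,2,3,4,5,6}

Derivation:
Constraint 1 (X != W) on D(X)={1,2,3,4,5,6} D(W)={1,2,3,4,5,6}: no change
Constraint 2 (U != Z) on D(U)={1,3,4,6} D(Z)={1,2,3,4,5,6}: no change
So after constraint 2: D(W) = {1,2,3,4,5,6}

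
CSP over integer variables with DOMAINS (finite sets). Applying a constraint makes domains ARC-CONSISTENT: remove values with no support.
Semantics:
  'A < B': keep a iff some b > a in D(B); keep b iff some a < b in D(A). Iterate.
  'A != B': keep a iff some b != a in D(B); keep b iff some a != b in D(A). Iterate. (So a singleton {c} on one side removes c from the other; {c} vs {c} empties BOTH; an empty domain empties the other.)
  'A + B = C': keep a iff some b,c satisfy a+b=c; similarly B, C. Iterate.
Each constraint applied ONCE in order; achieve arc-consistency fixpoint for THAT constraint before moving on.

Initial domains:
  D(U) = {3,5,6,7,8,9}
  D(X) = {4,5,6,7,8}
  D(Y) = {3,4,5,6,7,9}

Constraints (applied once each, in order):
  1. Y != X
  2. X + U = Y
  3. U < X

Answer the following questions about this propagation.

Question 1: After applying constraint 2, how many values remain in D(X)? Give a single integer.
Constraint 1 (Y != X) on D(Y)={3,4,5,6,7,9} D(X)={4,5,6,7,8}: no change
Constraint 2 (X + U = Y) on D(X)={4,5,6,7,8} D(U)={3,5,6,7,8,9} D(Y)={3,4,5,6,7,9}: X {4,5,6,7,8}->{4,6}; U {3,5,6,7,8,9}->{3,5}; Y {3,4,5,6,7,9}->{7,9}
So after constraint 2: D(X)={4,6}, size = 2

Answer: 2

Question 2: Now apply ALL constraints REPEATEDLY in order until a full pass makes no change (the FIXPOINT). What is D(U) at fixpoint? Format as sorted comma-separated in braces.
pass 0 (initial): D(U)={3,5,6,7,8,9}
pass 1: U {3,5,6,7,8,9}->{3,5}; X {4,5,6,7,8}->{4,6}; Y {3,4,5,6,7,9}->{7,9}
pass 2: no change
Fixpoint after 2 passes: D(U) = {3,5}

Answer: {3,5}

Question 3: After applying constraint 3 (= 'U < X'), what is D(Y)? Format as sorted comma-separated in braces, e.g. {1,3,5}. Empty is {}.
Constraint 1 (Y != X) on D(Y)={3,4,5,6,7,9} D(X)={4,5,6,7,8}: no change
Constraint 2 (X + U = Y) on D(X)={4,5,6,7,8} D(U)={3,5,6,7,8,9} D(Y)={3,4,5,6,7,9}: X {4,5,6,7,8}->{4,6}; U {3,5,6,7,8,9}->{3,5}; Y {3,4,5,6,7,9}->{7,9}
Constraint 3 (U < X) on D(U)={3,5} D(X)={4,6}: no change
So after constraint 3: D(Y) = {7,9}

Answer: {7,9}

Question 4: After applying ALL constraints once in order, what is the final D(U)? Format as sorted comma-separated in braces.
Constraint 1 (Y != X) on D(Y)={3,4,5,6,7,9} D(X)={4,5,6,7,8}: no change
Constraint 2 (X + U = Y) on D(X)={4,5,6,7,8} D(U)={3,5,6,7,8,9} D(Y)={3,4,5,6,7,9}: X {4,5,6,7,8}->{4,6}; U {3,5,6,7,8,9}->{3,5}; Y {3,4,5,6,7,9}->{7,9}
Constraint 3 (U < X) on D(U)={3,5} D(X)={4,6}: no change
So after all 3 constraints: D(U) = {3,5}

Answer: {3,5}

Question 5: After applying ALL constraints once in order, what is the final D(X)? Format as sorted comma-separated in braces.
Answer: {4,6}

Derivation:
Constraint 1 (Y != X) on D(Y)={3,4,5,6,7,9} D(X)={4,5,6,7,8}: no change
Constraint 2 (X + U = Y) on D(X)={4,5,6,7,8} D(U)={3,5,6,7,8,9} D(Y)={3,4,5,6,7,9}: X {4,5,6,7,8}->{4,6}; U {3,5,6,7,8,9}->{3,5}; Y {3,4,5,6,7,9}->{7,9}
Constraint 3 (U < X) on D(U)={3,5} D(X)={4,6}: no change
So after all 3 constraints: D(X) = {4,6}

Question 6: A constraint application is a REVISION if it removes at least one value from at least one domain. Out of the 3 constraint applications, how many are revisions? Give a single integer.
Answer: 1

Derivation:
Constraint 1 (Y != X) on D(Y)={3,4,5,6,7,9} D(X)={4,5,6,7,8}: no change => not a revision
Constraint 2 (X + U = Y) on D(X)={4,5,6,7,8} D(U)={3,5,6,7,8,9} D(Y)={3,4,5,6,7,9}: X {4,5,6,7,8}->{4,6}; U {3,5,6,7,8,9}->{3,5}; Y {3,4,5,6,7,9}->{7,9} => REVISION
Constraint 3 (U < X) on D(U)={3,5} D(X)={4,6}: no change => not a revision
Total revisions = 1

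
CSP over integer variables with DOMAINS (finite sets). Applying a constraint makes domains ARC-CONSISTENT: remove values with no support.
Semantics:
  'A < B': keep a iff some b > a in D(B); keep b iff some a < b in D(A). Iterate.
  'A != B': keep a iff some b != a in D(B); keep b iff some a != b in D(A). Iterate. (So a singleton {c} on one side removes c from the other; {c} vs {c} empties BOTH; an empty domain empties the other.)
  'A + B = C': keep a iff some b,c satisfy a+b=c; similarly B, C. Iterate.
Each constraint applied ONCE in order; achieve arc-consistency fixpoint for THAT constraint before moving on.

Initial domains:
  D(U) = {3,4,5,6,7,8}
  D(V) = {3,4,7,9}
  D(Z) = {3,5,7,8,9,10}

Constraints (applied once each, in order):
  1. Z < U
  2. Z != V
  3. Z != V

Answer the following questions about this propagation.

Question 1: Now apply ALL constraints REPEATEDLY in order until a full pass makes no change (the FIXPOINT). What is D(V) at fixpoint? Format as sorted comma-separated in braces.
Answer: {3,4,7,9}

Derivation:
pass 0 (initial): D(V)={3,4,7,9}
pass 1: U {3,4,5,6,7,8}->{4,5,6,7,8}; Z {3,5,7,8,9,10}->{3,5,7}
pass 2: no change
Fixpoint after 2 passes: D(V) = {3,4,7,9}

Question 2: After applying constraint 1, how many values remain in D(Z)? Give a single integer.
Constraint 1 (Z < U) on D(Z)={3,5,7,8,9,10} D(U)={3,4,5,6,7,8}: Z {3,5,7,8,9,10}->{3,5,7}; U {3,4,5,6,7,8}->{4,5,6,7,8}
So after constraint 1: D(Z)={3,5,7}, size = 3

Answer: 3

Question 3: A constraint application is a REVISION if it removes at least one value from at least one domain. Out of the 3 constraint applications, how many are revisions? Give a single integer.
Constraint 1 (Z < U) on D(Z)={3,5,7,8,9,10} D(U)={3,4,5,6,7,8}: Z {3,5,7,8,9,10}->{3,5,7}; U {3,4,5,6,7,8}->{4,5,6,7,8} => REVISION
Constraint 2 (Z != V) on D(Z)={3,5,7} D(V)={3,4,7,9}: no change => not a revision
Constraint 3 (Z != V) on D(Z)={3,5,7} D(V)={3,4,7,9}: no change => not a revision
Total revisions = 1

Answer: 1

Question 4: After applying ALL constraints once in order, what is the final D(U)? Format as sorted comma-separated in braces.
Constraint 1 (Z < U) on D(Z)={3,5,7,8,9,10} D(U)={3,4,5,6,7,8}: Z {3,5,7,8,9,10}->{3,5,7}; U {3,4,5,6,7,8}->{4,5,6,7,8}
Constraint 2 (Z != V) on D(Z)={3,5,7} D(V)={3,4,7,9}: no change
Constraint 3 (Z != V) on D(Z)={3,5,7} D(V)={3,4,7,9}: no change
So after all 3 constraints: D(U) = {4,5,6,7,8}

Answer: {4,5,6,7,8}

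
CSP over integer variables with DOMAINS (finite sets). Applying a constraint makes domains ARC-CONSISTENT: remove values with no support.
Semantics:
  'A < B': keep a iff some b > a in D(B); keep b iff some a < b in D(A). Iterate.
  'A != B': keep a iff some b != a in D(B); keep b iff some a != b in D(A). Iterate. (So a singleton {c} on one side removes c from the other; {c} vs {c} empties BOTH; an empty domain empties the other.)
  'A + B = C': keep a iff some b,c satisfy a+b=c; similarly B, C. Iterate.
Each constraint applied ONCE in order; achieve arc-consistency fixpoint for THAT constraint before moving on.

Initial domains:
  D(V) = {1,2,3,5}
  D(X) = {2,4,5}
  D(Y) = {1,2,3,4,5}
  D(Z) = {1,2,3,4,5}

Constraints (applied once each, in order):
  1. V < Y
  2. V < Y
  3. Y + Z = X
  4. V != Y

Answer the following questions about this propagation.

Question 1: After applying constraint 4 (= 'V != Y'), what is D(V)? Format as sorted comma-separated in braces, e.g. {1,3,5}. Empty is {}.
Constraint 1 (V < Y) on D(V)={1,2,3,5} D(Y)={1,2,3,4,5}: V {1,2,3,5}->{1,2,3}; Y {1,2,3,4,5}->{2,3,4,5}
Constraint 2 (V < Y) on D(V)={1,2,3} D(Y)={2,3,4,5}: no change
Constraint 3 (Y + Z = X) on D(Y)={2,3,4,5} D(Z)={1,2,3,4,5} D(X)={2,4,5}: Y {2,3,4,5}->{2,3,4}; Z {1,2,3,4,5}->{1,2,3}; X {2,4,5}->{4,5}
Constraint 4 (V != Y) on D(V)={1,2,3} D(Y)={2,3,4}: no change
So after constraint 4: D(V) = {1,2,3}

Answer: {1,2,3}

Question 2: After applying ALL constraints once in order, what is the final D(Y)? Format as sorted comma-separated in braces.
Answer: {2,3,4}

Derivation:
Constraint 1 (V < Y) on D(V)={1,2,3,5} D(Y)={1,2,3,4,5}: V {1,2,3,5}->{1,2,3}; Y {1,2,3,4,5}->{2,3,4,5}
Constraint 2 (V < Y) on D(V)={1,2,3} D(Y)={2,3,4,5}: no change
Constraint 3 (Y + Z = X) on D(Y)={2,3,4,5} D(Z)={1,2,3,4,5} D(X)={2,4,5}: Y {2,3,4,5}->{2,3,4}; Z {1,2,3,4,5}->{1,2,3}; X {2,4,5}->{4,5}
Constraint 4 (V != Y) on D(V)={1,2,3} D(Y)={2,3,4}: no change
So after all 4 constraints: D(Y) = {2,3,4}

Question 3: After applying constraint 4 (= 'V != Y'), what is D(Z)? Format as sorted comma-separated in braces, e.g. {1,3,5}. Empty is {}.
Answer: {1,2,3}

Derivation:
Constraint 1 (V < Y) on D(V)={1,2,3,5} D(Y)={1,2,3,4,5}: V {1,2,3,5}->{1,2,3}; Y {1,2,3,4,5}->{2,3,4,5}
Constraint 2 (V < Y) on D(V)={1,2,3} D(Y)={2,3,4,5}: no change
Constraint 3 (Y + Z = X) on D(Y)={2,3,4,5} D(Z)={1,2,3,4,5} D(X)={2,4,5}: Y {2,3,4,5}->{2,3,4}; Z {1,2,3,4,5}->{1,2,3}; X {2,4,5}->{4,5}
Constraint 4 (V != Y) on D(V)={1,2,3} D(Y)={2,3,4}: no change
So after constraint 4: D(Z) = {1,2,3}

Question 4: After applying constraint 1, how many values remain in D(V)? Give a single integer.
Answer: 3

Derivation:
Constraint 1 (V < Y) on D(V)={1,2,3,5} D(Y)={1,2,3,4,5}: V {1,2,3,5}->{1,2,3}; Y {1,2,3,4,5}->{2,3,4,5}
So after constraint 1: D(V)={1,2,3}, size = 3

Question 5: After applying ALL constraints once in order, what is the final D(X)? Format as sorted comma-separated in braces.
Constraint 1 (V < Y) on D(V)={1,2,3,5} D(Y)={1,2,3,4,5}: V {1,2,3,5}->{1,2,3}; Y {1,2,3,4,5}->{2,3,4,5}
Constraint 2 (V < Y) on D(V)={1,2,3} D(Y)={2,3,4,5}: no change
Constraint 3 (Y + Z = X) on D(Y)={2,3,4,5} D(Z)={1,2,3,4,5} D(X)={2,4,5}: Y {2,3,4,5}->{2,3,4}; Z {1,2,3,4,5}->{1,2,3}; X {2,4,5}->{4,5}
Constraint 4 (V != Y) on D(V)={1,2,3} D(Y)={2,3,4}: no change
So after all 4 constraints: D(X) = {4,5}

Answer: {4,5}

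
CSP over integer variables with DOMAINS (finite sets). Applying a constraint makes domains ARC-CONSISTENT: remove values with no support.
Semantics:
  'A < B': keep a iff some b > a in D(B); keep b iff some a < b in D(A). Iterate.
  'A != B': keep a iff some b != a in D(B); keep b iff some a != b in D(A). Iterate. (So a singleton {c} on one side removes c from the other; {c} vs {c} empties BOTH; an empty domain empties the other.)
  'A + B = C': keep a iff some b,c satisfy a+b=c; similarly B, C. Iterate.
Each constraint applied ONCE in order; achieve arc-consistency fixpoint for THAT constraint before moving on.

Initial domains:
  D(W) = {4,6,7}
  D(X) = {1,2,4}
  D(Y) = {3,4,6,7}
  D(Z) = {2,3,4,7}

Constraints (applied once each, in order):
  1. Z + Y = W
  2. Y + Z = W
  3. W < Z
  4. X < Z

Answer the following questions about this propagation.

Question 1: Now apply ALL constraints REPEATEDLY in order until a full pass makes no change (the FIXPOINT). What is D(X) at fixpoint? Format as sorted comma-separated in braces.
Answer: {}

Derivation:
pass 0 (initial): D(X)={1,2,4}
pass 1: W {4,6,7}->{}; X {1,2,4}->{}; Y {3,4,6,7}->{3,4}; Z {2,3,4,7}->{}
pass 2: Y {3,4}->{}
pass 3: no change
Fixpoint after 3 passes: D(X) = {}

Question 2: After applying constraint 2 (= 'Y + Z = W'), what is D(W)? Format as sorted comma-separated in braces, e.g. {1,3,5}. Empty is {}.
Answer: {6,7}

Derivation:
Constraint 1 (Z + Y = W) on D(Z)={2,3,4,7} D(Y)={3,4,6,7} D(W)={4,6,7}: Z {2,3,4,7}->{2,3,4}; Y {3,4,6,7}->{3,4}; W {4,6,7}->{6,7}
Constraint 2 (Y + Z = W) on D(Y)={3,4} D(Z)={2,3,4} D(W)={6,7}: no change
So after constraint 2: D(W) = {6,7}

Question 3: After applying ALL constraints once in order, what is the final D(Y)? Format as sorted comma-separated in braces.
Constraint 1 (Z + Y = W) on D(Z)={2,3,4,7} D(Y)={3,4,6,7} D(W)={4,6,7}: Z {2,3,4,7}->{2,3,4}; Y {3,4,6,7}->{3,4}; W {4,6,7}->{6,7}
Constraint 2 (Y + Z = W) on D(Y)={3,4} D(Z)={2,3,4} D(W)={6,7}: no change
Constraint 3 (W < Z) on D(W)={6,7} D(Z)={2,3,4}: W {6,7}->{}; Z {2,3,4}->{}
Constraint 4 (X < Z) on D(X)={1,2,4} D(Z)={}: X {1,2,4}->{}
So after all 4 constraints: D(Y) = {3,4}

Answer: {3,4}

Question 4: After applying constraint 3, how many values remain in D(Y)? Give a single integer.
Constraint 1 (Z + Y = W) on D(Z)={2,3,4,7} D(Y)={3,4,6,7} D(W)={4,6,7}: Z {2,3,4,7}->{2,3,4}; Y {3,4,6,7}->{3,4}; W {4,6,7}->{6,7}
Constraint 2 (Y + Z = W) on D(Y)={3,4} D(Z)={2,3,4} D(W)={6,7}: no change
Constraint 3 (W < Z) on D(W)={6,7} D(Z)={2,3,4}: W {6,7}->{}; Z {2,3,4}->{}
So after constraint 3: D(Y)={3,4}, size = 2

Answer: 2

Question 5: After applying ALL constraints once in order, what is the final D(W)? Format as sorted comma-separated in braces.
Answer: {}

Derivation:
Constraint 1 (Z + Y = W) on D(Z)={2,3,4,7} D(Y)={3,4,6,7} D(W)={4,6,7}: Z {2,3,4,7}->{2,3,4}; Y {3,4,6,7}->{3,4}; W {4,6,7}->{6,7}
Constraint 2 (Y + Z = W) on D(Y)={3,4} D(Z)={2,3,4} D(W)={6,7}: no change
Constraint 3 (W < Z) on D(W)={6,7} D(Z)={2,3,4}: W {6,7}->{}; Z {2,3,4}->{}
Constraint 4 (X < Z) on D(X)={1,2,4} D(Z)={}: X {1,2,4}->{}
So after all 4 constraints: D(W) = {}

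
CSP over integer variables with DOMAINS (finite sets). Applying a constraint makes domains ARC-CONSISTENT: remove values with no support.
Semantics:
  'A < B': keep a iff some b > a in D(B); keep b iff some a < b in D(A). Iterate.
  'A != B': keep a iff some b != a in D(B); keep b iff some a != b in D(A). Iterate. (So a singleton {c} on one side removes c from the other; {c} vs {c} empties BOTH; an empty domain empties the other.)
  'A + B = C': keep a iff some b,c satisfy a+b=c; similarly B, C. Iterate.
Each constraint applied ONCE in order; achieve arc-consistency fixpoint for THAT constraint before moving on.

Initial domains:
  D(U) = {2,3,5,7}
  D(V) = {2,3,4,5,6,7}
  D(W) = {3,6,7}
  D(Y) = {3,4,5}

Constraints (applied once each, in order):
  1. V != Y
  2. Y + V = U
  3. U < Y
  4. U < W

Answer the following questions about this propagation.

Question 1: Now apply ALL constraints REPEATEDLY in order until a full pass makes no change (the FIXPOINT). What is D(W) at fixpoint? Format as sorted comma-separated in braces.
Answer: {}

Derivation:
pass 0 (initial): D(W)={3,6,7}
pass 1: U {2,3,5,7}->{}; V {2,3,4,5,6,7}->{2,3,4}; W {3,6,7}->{}; Y {3,4,5}->{}
pass 2: V {2,3,4}->{}
pass 3: no change
Fixpoint after 3 passes: D(W) = {}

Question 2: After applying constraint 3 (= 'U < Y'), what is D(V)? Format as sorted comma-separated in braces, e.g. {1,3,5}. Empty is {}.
Constraint 1 (V != Y) on D(V)={2,3,4,5,6,7} D(Y)={3,4,5}: no change
Constraint 2 (Y + V = U) on D(Y)={3,4,5} D(V)={2,3,4,5,6,7} D(U)={2,3,5,7}: V {2,3,4,5,6,7}->{2,3,4}; U {2,3,5,7}->{5,7}
Constraint 3 (U < Y) on D(U)={5,7} D(Y)={3,4,5}: U {5,7}->{}; Y {3,4,5}->{}
So after constraint 3: D(V) = {2,3,4}

Answer: {2,3,4}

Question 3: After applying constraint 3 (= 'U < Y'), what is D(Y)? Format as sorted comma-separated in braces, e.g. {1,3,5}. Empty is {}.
Answer: {}

Derivation:
Constraint 1 (V != Y) on D(V)={2,3,4,5,6,7} D(Y)={3,4,5}: no change
Constraint 2 (Y + V = U) on D(Y)={3,4,5} D(V)={2,3,4,5,6,7} D(U)={2,3,5,7}: V {2,3,4,5,6,7}->{2,3,4}; U {2,3,5,7}->{5,7}
Constraint 3 (U < Y) on D(U)={5,7} D(Y)={3,4,5}: U {5,7}->{}; Y {3,4,5}->{}
So after constraint 3: D(Y) = {}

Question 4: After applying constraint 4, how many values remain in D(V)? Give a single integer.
Constraint 1 (V != Y) on D(V)={2,3,4,5,6,7} D(Y)={3,4,5}: no change
Constraint 2 (Y + V = U) on D(Y)={3,4,5} D(V)={2,3,4,5,6,7} D(U)={2,3,5,7}: V {2,3,4,5,6,7}->{2,3,4}; U {2,3,5,7}->{5,7}
Constraint 3 (U < Y) on D(U)={5,7} D(Y)={3,4,5}: U {5,7}->{}; Y {3,4,5}->{}
Constraint 4 (U < W) on D(U)={} D(W)={3,6,7}: W {3,6,7}->{}
So after constraint 4: D(V)={2,3,4}, size = 3

Answer: 3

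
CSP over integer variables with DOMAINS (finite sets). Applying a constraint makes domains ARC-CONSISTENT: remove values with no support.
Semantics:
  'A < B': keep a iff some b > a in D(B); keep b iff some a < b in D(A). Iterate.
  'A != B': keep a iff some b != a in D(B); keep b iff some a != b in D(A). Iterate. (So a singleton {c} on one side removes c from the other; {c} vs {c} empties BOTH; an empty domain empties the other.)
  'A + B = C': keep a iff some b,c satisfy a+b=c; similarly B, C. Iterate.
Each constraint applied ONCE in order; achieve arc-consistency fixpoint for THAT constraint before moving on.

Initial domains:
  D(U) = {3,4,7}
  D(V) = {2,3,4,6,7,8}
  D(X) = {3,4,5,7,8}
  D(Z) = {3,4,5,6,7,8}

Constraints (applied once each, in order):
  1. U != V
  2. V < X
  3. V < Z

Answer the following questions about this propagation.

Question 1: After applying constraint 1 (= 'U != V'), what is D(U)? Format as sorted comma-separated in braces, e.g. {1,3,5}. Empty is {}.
Constraint 1 (U != V) on D(U)={3,4,7} D(V)={2,3,4,6,7,8}: no change
So after constraint 1: D(U) = {3,4,7}

Answer: {3,4,7}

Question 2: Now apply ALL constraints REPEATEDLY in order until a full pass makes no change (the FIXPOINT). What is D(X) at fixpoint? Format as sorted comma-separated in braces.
Answer: {3,4,5,7,8}

Derivation:
pass 0 (initial): D(X)={3,4,5,7,8}
pass 1: V {2,3,4,6,7,8}->{2,3,4,6,7}
pass 2: no change
Fixpoint after 2 passes: D(X) = {3,4,5,7,8}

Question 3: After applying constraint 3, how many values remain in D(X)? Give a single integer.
Constraint 1 (U != V) on D(U)={3,4,7} D(V)={2,3,4,6,7,8}: no change
Constraint 2 (V < X) on D(V)={2,3,4,6,7,8} D(X)={3,4,5,7,8}: V {2,3,4,6,7,8}->{2,3,4,6,7}
Constraint 3 (V < Z) on D(V)={2,3,4,6,7} D(Z)={3,4,5,6,7,8}: no change
So after constraint 3: D(X)={3,4,5,7,8}, size = 5

Answer: 5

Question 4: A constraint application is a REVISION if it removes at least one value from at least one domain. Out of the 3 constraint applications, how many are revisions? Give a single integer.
Answer: 1

Derivation:
Constraint 1 (U != V) on D(U)={3,4,7} D(V)={2,3,4,6,7,8}: no change => not a revision
Constraint 2 (V < X) on D(V)={2,3,4,6,7,8} D(X)={3,4,5,7,8}: V {2,3,4,6,7,8}->{2,3,4,6,7} => REVISION
Constraint 3 (V < Z) on D(V)={2,3,4,6,7} D(Z)={3,4,5,6,7,8}: no change => not a revision
Total revisions = 1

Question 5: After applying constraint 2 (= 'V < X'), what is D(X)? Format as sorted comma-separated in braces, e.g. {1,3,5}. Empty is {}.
Answer: {3,4,5,7,8}

Derivation:
Constraint 1 (U != V) on D(U)={3,4,7} D(V)={2,3,4,6,7,8}: no change
Constraint 2 (V < X) on D(V)={2,3,4,6,7,8} D(X)={3,4,5,7,8}: V {2,3,4,6,7,8}->{2,3,4,6,7}
So after constraint 2: D(X) = {3,4,5,7,8}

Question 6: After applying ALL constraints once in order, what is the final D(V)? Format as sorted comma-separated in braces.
Answer: {2,3,4,6,7}

Derivation:
Constraint 1 (U != V) on D(U)={3,4,7} D(V)={2,3,4,6,7,8}: no change
Constraint 2 (V < X) on D(V)={2,3,4,6,7,8} D(X)={3,4,5,7,8}: V {2,3,4,6,7,8}->{2,3,4,6,7}
Constraint 3 (V < Z) on D(V)={2,3,4,6,7} D(Z)={3,4,5,6,7,8}: no change
So after all 3 constraints: D(V) = {2,3,4,6,7}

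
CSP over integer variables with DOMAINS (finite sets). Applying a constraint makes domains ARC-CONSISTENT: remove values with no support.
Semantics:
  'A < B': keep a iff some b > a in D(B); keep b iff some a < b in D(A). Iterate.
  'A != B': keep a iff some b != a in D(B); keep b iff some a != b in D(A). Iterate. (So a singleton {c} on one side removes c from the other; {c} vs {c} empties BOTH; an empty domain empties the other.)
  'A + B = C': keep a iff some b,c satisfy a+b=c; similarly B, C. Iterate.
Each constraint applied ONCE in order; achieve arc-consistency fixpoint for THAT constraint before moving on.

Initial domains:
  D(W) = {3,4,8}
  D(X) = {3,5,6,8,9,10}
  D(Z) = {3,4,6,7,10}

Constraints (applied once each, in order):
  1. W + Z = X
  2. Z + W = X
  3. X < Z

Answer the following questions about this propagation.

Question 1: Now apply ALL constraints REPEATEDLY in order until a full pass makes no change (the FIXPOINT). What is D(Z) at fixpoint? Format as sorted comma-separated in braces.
pass 0 (initial): D(Z)={3,4,6,7,10}
pass 1: W {3,4,8}->{3,4}; X {3,5,6,8,9,10}->{6}; Z {3,4,6,7,10}->{7}
pass 2: W {3,4}->{}; X {6}->{}; Z {7}->{}
pass 3: no change
Fixpoint after 3 passes: D(Z) = {}

Answer: {}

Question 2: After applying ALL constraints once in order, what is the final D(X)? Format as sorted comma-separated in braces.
Constraint 1 (W + Z = X) on D(W)={3,4,8} D(Z)={3,4,6,7,10} D(X)={3,5,6,8,9,10}: W {3,4,8}->{3,4}; Z {3,4,6,7,10}->{3,4,6,7}; X {3,5,6,8,9,10}->{6,8,9,10}
Constraint 2 (Z + W = X) on D(Z)={3,4,6,7} D(W)={3,4} D(X)={6,8,9,10}: no change
Constraint 3 (X < Z) on D(X)={6,8,9,10} D(Z)={3,4,6,7}: X {6,8,9,10}->{6}; Z {3,4,6,7}->{7}
So after all 3 constraints: D(X) = {6}

Answer: {6}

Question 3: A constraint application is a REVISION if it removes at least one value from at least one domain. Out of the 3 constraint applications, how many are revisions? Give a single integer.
Constraint 1 (W + Z = X) on D(W)={3,4,8} D(Z)={3,4,6,7,10} D(X)={3,5,6,8,9,10}: W {3,4,8}->{3,4}; Z {3,4,6,7,10}->{3,4,6,7}; X {3,5,6,8,9,10}->{6,8,9,10} => REVISION
Constraint 2 (Z + W = X) on D(Z)={3,4,6,7} D(W)={3,4} D(X)={6,8,9,10}: no change => not a revision
Constraint 3 (X < Z) on D(X)={6,8,9,10} D(Z)={3,4,6,7}: X {6,8,9,10}->{6}; Z {3,4,6,7}->{7} => REVISION
Total revisions = 2

Answer: 2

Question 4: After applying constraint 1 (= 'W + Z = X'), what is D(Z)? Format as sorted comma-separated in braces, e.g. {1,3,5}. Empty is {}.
Answer: {3,4,6,7}

Derivation:
Constraint 1 (W + Z = X) on D(W)={3,4,8} D(Z)={3,4,6,7,10} D(X)={3,5,6,8,9,10}: W {3,4,8}->{3,4}; Z {3,4,6,7,10}->{3,4,6,7}; X {3,5,6,8,9,10}->{6,8,9,10}
So after constraint 1: D(Z) = {3,4,6,7}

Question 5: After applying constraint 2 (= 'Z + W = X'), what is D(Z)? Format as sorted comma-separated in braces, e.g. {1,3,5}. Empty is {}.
Constraint 1 (W + Z = X) on D(W)={3,4,8} D(Z)={3,4,6,7,10} D(X)={3,5,6,8,9,10}: W {3,4,8}->{3,4}; Z {3,4,6,7,10}->{3,4,6,7}; X {3,5,6,8,9,10}->{6,8,9,10}
Constraint 2 (Z + W = X) on D(Z)={3,4,6,7} D(W)={3,4} D(X)={6,8,9,10}: no change
So after constraint 2: D(Z) = {3,4,6,7}

Answer: {3,4,6,7}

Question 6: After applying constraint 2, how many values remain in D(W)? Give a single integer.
Constraint 1 (W + Z = X) on D(W)={3,4,8} D(Z)={3,4,6,7,10} D(X)={3,5,6,8,9,10}: W {3,4,8}->{3,4}; Z {3,4,6,7,10}->{3,4,6,7}; X {3,5,6,8,9,10}->{6,8,9,10}
Constraint 2 (Z + W = X) on D(Z)={3,4,6,7} D(W)={3,4} D(X)={6,8,9,10}: no change
So after constraint 2: D(W)={3,4}, size = 2

Answer: 2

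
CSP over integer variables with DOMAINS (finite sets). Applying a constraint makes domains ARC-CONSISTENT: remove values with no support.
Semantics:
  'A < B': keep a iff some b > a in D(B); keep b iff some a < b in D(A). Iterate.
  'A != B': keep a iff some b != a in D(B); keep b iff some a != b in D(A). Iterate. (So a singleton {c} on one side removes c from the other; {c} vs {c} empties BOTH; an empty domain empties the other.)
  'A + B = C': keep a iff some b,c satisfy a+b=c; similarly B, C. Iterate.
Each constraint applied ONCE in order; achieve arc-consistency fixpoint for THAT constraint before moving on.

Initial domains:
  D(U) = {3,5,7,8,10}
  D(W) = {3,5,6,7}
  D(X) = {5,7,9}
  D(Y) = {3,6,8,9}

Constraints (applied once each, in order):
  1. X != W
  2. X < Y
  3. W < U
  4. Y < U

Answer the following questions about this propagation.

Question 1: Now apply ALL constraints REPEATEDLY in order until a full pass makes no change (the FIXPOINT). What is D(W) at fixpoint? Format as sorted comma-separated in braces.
pass 0 (initial): D(W)={3,5,6,7}
pass 1: U {3,5,7,8,10}->{7,8,10}; X {5,7,9}->{5,7}; Y {3,6,8,9}->{6,8,9}
pass 2: no change
Fixpoint after 2 passes: D(W) = {3,5,6,7}

Answer: {3,5,6,7}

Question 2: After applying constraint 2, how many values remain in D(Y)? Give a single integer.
Constraint 1 (X != W) on D(X)={5,7,9} D(W)={3,5,6,7}: no change
Constraint 2 (X < Y) on D(X)={5,7,9} D(Y)={3,6,8,9}: X {5,7,9}->{5,7}; Y {3,6,8,9}->{6,8,9}
So after constraint 2: D(Y)={6,8,9}, size = 3

Answer: 3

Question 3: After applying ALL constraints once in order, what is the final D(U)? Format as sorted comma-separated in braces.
Answer: {7,8,10}

Derivation:
Constraint 1 (X != W) on D(X)={5,7,9} D(W)={3,5,6,7}: no change
Constraint 2 (X < Y) on D(X)={5,7,9} D(Y)={3,6,8,9}: X {5,7,9}->{5,7}; Y {3,6,8,9}->{6,8,9}
Constraint 3 (W < U) on D(W)={3,5,6,7} D(U)={3,5,7,8,10}: U {3,5,7,8,10}->{5,7,8,10}
Constraint 4 (Y < U) on D(Y)={6,8,9} D(U)={5,7,8,10}: U {5,7,8,10}->{7,8,10}
So after all 4 constraints: D(U) = {7,8,10}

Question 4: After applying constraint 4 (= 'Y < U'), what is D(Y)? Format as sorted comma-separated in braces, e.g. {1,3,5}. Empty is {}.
Constraint 1 (X != W) on D(X)={5,7,9} D(W)={3,5,6,7}: no change
Constraint 2 (X < Y) on D(X)={5,7,9} D(Y)={3,6,8,9}: X {5,7,9}->{5,7}; Y {3,6,8,9}->{6,8,9}
Constraint 3 (W < U) on D(W)={3,5,6,7} D(U)={3,5,7,8,10}: U {3,5,7,8,10}->{5,7,8,10}
Constraint 4 (Y < U) on D(Y)={6,8,9} D(U)={5,7,8,10}: U {5,7,8,10}->{7,8,10}
So after constraint 4: D(Y) = {6,8,9}

Answer: {6,8,9}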